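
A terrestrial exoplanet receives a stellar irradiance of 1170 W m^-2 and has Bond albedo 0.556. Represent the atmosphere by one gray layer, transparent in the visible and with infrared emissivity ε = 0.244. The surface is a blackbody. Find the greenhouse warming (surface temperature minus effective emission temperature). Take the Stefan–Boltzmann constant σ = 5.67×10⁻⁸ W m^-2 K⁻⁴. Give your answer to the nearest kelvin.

At the top of the atmosphere, σT_e⁴ = S(1−α)/4 = 129.9 W m^-2, giving T_e = 218.8 K.
The surface balance (absorbed SW + ε·downward IR = σT_s⁴) with T_a⁴ = T_s⁴/2 reduces to T_s = T_e·[2/(2−ε)]^¼ = 226.0 K.
T_s − T_e = 226.0 − 218.8 = 7.233 K.

7 K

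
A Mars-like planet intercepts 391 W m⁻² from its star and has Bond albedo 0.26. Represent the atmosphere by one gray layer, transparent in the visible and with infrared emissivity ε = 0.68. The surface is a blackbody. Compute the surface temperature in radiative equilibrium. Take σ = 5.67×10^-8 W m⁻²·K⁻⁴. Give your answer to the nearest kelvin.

210 K

The planet radiates to space at T_e = [S(1−α)/(4σ)]^(1/4) = 189.0 K.
The surface balance (absorbed SW + ε·downward IR = σT_s⁴) with T_a⁴ = T_s⁴/2 reduces to T_s = T_e·[2/(2−ε)]^¼ = 209.7 K.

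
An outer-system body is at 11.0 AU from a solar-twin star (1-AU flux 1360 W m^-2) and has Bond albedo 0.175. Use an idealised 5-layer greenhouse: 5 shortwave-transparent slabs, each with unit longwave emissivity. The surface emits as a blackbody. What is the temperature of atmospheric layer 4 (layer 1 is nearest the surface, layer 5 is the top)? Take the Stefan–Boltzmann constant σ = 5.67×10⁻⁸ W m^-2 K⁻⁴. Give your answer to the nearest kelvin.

95 kelvin

Flux at the orbit: S = 1360/(11.0)² = 11.24 W m^-2.
The effective emission temperature is T_e = [S(1−α)/(4σ)]^¼ = 79.96 K.
The net upward flux σT_e⁴ is constant between every pair of levels, so T_k⁴ = (N+1−k)T_e⁴.
With k = 4: T_4 = (5+1−4)^¼·79.96 K = 95.09 K.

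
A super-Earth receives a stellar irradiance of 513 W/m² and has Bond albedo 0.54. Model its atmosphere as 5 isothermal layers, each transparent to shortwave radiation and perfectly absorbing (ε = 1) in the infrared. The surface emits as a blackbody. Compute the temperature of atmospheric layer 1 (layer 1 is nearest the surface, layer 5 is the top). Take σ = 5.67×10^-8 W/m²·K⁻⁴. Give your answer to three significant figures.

OLR = S(1−α)/4 = 58.99 W/m²; the top layer radiates at T_e = 179.6 K.
The net upward flux σT_e⁴ is constant between every pair of levels, so T_k⁴ = (N+1−k)T_e⁴.
With k = 1: T_1 = (5+1−1)^¼·179.6 K = 268.6 K.

269 K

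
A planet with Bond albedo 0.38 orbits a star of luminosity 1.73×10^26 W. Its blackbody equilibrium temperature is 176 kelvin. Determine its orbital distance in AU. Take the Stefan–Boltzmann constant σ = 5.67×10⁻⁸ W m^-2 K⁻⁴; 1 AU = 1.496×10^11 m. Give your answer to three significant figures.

1.32 AU

The flux needed for this T is 4σT⁴/(1−0.38) = 351.0 W m^-2.
From L = 4πd²S, d = √(1.73×10^26/(4π·351.0)) = 1.980×10^11 m = 1.324 AU.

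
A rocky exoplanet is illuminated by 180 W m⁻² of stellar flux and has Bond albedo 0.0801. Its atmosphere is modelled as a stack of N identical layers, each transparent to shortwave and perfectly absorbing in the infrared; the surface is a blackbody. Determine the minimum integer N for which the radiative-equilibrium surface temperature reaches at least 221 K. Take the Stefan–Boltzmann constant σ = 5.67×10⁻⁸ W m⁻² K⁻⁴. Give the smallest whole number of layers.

Top-of-atmosphere balance: σT_e⁴ = S(1−α)/4 = 41.40 W m⁻² → T_e = 164.4 K.
Since T_s⁴ = (N+1)T_e⁴, we need N ≥ (T_s/T_e)⁴ − 1 = 2.267.
Rounding up, N = 3.

3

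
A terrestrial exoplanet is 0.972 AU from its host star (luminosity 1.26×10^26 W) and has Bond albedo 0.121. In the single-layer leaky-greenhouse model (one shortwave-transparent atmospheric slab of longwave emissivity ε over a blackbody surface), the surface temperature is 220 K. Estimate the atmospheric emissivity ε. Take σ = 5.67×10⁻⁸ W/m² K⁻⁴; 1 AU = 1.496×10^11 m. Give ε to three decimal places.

Orbital distance: d = 0.972 AU = 1.454×10^11 m.
Flux at the orbit: S = L/(4πd²) = 1.26×10^26/(4π·(1.45×10^11)²) = 474.2 W/m².
First, T_e = [474.2·(1−0.121)/(4σ)]^(1/4) = 207.1 K.
T_s⁴ = T_e⁴·2/(2−ε) → ε = 2 − 2(T_e/T_s)⁴ = 2 − 2·(207.1/220)⁴ = 0.4309.

0.431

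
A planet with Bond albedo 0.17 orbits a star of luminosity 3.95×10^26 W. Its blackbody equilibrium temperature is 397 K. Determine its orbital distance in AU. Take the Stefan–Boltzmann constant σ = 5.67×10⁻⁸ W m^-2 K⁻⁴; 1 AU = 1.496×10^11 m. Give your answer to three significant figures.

The flux needed for this T is 4σT⁴/(1−0.17) = 6788 W m^-2.
Then d = [L/(4πS)]^(1/2) = 6.805×10^10 m, i.e. 0.4549 AU.

0.455 AU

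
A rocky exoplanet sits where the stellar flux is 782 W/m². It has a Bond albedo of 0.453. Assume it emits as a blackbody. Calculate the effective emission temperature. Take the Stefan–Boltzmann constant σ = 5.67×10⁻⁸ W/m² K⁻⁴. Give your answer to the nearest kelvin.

Averaging over the sphere, the absorbed flux is S(1−α)/4 = 106.9 W/m².
In equilibrium σT⁴ equals this, so T = 208.4 K.

208 K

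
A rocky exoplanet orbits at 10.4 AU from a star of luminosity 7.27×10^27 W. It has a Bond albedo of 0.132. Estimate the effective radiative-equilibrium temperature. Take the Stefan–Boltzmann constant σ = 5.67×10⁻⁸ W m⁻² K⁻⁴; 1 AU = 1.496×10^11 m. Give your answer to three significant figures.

Orbital distance: d = 10.4 AU = 1.556×10^12 m.
S = L/(4πd²) = 239.0 W m⁻².
Averaging over the sphere, the absorbed flux is S(1−α)/4 = 51.86 W m⁻².
Set σT⁴ = 51.86 → T = (51.86/σ)^(1/4) = 173.9 K.

174 K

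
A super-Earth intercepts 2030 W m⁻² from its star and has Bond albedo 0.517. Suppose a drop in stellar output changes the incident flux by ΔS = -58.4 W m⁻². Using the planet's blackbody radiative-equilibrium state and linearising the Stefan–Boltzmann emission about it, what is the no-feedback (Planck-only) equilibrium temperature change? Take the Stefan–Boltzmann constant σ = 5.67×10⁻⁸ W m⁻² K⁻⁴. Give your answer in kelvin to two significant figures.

Reference equilibrium: T_e = [S(1−α)/(4σ)]^(1/4) = 256.4 K.
Only a fraction (1−α) is absorbed and it's spread over 4πR², so ΔF = (1−α)ΔS/4 = -7.052 W m⁻².
Linearising σT⁴ gives d(σT⁴)/dT = 4σT_e³ = 3.824 W m⁻² per K.
Hence the no-feedback warming is ΔF/(4σT_e³) = -1.84 K.

-1.8 K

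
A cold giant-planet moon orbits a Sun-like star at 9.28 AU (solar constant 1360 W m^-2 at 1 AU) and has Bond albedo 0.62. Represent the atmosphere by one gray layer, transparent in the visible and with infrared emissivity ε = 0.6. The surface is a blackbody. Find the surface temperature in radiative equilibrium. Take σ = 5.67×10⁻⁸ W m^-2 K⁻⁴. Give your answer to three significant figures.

Flux at the orbit: S = 1360/(9.28)² = 15.79 W m^-2.
Effective emission temperature (TOA balance): σT_e⁴ = S(1−α)/4 = 1.500 W m^-2 → T_e = 71.72 K.
The surface balance (absorbed SW + ε·downward IR = σT_s⁴) with T_a⁴ = T_s⁴/2 reduces to T_s = T_e·[2/(2−ε)]^¼ = 78.41 K.

78.4 K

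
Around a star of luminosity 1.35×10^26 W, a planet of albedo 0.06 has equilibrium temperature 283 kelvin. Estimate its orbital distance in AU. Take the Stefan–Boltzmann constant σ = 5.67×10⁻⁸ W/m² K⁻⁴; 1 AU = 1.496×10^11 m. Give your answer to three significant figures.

0.557 AU

Required flux: S = 4σT⁴/(1−α) = 1548 W/m².
S = L/(4πd²) → d = √(L/4πS) = √(1.35×10^26/(4π·1548)) = 8.332×10^10 m = 0.5569 AU.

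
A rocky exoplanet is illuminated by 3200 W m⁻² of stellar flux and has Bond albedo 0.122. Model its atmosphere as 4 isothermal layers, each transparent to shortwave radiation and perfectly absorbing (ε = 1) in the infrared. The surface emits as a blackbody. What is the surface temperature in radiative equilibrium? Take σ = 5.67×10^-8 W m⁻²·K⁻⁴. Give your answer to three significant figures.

499 kelvin

The effective emission temperature is T_e = [S(1−α)/(4σ)]^¼ = 333.6 K.
For an N-layer opaque stack, T_s⁴ = (N+1)T_e⁴, hence T_s = (5)^(1/4)×333.6 K = 498.9 K.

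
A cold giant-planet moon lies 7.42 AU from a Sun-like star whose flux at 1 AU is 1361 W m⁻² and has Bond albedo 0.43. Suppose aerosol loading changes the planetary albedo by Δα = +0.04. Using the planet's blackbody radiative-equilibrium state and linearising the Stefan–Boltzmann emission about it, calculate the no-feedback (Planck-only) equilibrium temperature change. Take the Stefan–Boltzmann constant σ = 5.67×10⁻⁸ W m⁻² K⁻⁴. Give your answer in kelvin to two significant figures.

Irradiance scales as 1/d², so S = 1361 W m⁻² × (1/7.42)² = 24.72 W m⁻².
Unperturbed T_e = [24.72·(1−0.43)/(4σ)]^¼ = 88.78 K.
The change in absorbed flux is Δ[S(1−α)/4] = −SΔα/4 = -0.2472 W m⁻².
Planck response: λ_P = 4σT_e³ = 4·5.67×10⁻⁸·(88.78)³ = 0.1587 W m⁻²/K.
So ΔT₀ = -0.2472/0.1587 = -1.56 K.

-1.6 K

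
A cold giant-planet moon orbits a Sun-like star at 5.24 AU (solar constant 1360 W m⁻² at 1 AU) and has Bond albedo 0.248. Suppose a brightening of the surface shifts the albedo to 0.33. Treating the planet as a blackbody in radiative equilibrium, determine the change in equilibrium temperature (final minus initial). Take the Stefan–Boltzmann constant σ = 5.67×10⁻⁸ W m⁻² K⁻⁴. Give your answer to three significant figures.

Irradiance scales as 1/d², so S = 1360 W m⁻² × (1/5.24)² = 49.53 W m⁻².
Before: T₁ = [49.53·0.752/(4σ)]^(1/4) = 113.2 K.
After:  T₂ = [49.53·0.67/(4σ)]^(1/4) = 110.0 K.
ΔT = T₂ − T₁ = -3.221 K.

-3.22 K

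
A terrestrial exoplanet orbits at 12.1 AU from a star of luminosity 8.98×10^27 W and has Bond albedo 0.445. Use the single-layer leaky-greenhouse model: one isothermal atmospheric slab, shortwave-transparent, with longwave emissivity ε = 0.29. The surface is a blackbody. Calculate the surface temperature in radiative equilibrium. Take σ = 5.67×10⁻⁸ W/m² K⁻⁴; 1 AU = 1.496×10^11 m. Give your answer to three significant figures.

Orbital distance: d = 12.1 AU = 1.810×10^12 m.
Flux at the orbit: S = L/(4πd²) = 8.98×10^27/(4π·(1.81×10^12)²) = 218.1 W/m².
At the top of the atmosphere, σT_e⁴ = S(1−α)/4 = 30.26 W/m², giving T_e = 152.0 K.
The surface balance (absorbed SW + ε·downward IR = σT_s⁴) with T_a⁴ = T_s⁴/2 reduces to T_s = T_e·[2/(2−ε)]^¼ = 158.1 K.

158 K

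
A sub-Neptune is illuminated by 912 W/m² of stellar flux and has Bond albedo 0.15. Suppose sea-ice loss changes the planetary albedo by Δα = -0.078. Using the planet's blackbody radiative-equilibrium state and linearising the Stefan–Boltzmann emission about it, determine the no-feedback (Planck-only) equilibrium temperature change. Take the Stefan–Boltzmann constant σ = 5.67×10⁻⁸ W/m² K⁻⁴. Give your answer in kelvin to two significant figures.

The baseline emission temperature is T_e = 241.8 K.
TOA radiative forcing: ΔF = −S·Δα/4 = −912.0·(-0.078)/4 = 17.78 W/m².
Linearising σT⁴ gives d(σT⁴)/dT = 4σT_e³ = 3.206 W/m² per K.
ΔT₀ = ΔF/λ_P = 17.78/3.206 = 5.55 K.

5.5 K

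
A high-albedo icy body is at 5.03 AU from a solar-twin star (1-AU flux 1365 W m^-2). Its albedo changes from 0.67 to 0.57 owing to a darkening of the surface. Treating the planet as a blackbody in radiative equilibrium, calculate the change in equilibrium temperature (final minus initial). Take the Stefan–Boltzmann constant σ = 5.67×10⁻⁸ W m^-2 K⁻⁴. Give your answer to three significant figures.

6.44 K

Irradiance scales as 1/d², so S = 1365 W m^-2 × (1/5.03)² = 53.95 W m^-2.
Before: T₁ = [53.95·0.33/(4σ)]^(1/4) = 94.13 K.
With α = 0.57, T₂ = 100.6 K.
Change: 100.6 − 94.13 = 6.439 K.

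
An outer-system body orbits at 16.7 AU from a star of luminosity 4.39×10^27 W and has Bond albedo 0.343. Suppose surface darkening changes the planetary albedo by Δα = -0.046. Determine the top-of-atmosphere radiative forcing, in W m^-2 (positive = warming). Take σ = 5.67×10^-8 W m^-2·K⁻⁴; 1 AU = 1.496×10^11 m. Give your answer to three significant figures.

0.644 W m^-2

d = 16.7 × 1.496×10^11 m = 2.498×10^12 m.
Flux at the orbit: S = L/(4πd²) = 4.39×10^27/(4π·(2.50×10^12)²) = 55.97 W m^-2.
TOA radiative forcing: ΔF = −S·Δα/4 = −55.97·(-0.046)/4 = 0.6437 W m^-2.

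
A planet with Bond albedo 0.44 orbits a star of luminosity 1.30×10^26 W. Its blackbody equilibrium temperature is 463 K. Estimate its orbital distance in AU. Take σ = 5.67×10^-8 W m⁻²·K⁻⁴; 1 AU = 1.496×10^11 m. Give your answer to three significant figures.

Energy balance gives S = 4σT⁴/(1−α) = 18610 W m⁻².
Then d = [L/(4πS)]^(1/2) = 2.358×10^10 m, i.e. 0.1576 AU.

0.158 AU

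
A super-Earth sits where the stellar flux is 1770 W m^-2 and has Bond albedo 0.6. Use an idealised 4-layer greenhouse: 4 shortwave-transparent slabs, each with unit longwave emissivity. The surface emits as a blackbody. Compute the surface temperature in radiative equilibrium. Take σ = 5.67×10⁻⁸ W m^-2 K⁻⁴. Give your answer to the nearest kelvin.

The effective emission temperature is T_e = [S(1−α)/(4σ)]^¼ = 236.4 K.
Layer-by-layer balance gives σT_s⁴ = (N+1)σT_e⁴, so T_s = 5^¼·236.4 = 353.5 K.

353 K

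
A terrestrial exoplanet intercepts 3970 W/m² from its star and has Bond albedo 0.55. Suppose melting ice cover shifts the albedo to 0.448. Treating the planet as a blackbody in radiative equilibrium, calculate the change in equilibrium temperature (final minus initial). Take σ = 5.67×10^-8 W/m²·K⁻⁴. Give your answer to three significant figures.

With α = 0.55, T₁ = 297.9 K.
Final:   T₂ = [S(1−0.448)/(4σ)]^(1/4) = 313.5 K.
Change: 313.5 − 297.9 = 15.61 K.

15.6 K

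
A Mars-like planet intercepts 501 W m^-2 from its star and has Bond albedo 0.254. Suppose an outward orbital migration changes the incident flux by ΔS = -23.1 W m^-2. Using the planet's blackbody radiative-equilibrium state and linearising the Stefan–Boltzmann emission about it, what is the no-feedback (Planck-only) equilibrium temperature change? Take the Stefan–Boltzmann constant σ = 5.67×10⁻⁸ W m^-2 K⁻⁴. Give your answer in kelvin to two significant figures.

-2.3 K

Reference equilibrium: T_e = [S(1−α)/(4σ)]^(1/4) = 201.5 K.
TOA radiative forcing: ΔF = (1−α)ΔS/4 = 0.746·(-23.1)/4 = -4.308 W m^-2.
Linearising σT⁴ gives d(σT⁴)/dT = 4σT_e³ = 1.855 W m^-2 per K.
Hence the no-feedback warming is ΔF/(4σT_e³) = -2.32 K.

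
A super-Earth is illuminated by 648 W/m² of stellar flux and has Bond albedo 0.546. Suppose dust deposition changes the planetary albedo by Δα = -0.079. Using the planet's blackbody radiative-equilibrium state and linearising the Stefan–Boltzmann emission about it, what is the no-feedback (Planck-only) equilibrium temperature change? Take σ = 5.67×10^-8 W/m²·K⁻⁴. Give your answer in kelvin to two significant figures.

8.3 kelvin

Reference equilibrium: T_e = [S(1−α)/(4σ)]^(1/4) = 189.8 K.
The change in absorbed flux is Δ[S(1−α)/4] = −SΔα/4 = 12.80 W/m².
Linearising σT⁴ gives d(σT⁴)/dT = 4σT_e³ = 1.550 W/m² per K.
Hence the no-feedback warming is ΔF/(4σT_e³) = 8.26 K.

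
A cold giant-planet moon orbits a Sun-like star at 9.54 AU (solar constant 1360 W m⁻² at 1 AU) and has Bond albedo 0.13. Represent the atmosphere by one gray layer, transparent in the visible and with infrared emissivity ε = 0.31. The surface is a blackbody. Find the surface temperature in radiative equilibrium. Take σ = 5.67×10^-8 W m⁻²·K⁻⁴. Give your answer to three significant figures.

90.8 K

By the inverse-square law, S = 1360/9.54² = 14.94 W m⁻².
The planet radiates to space at T_e = [S(1−α)/(4σ)]^(1/4) = 87.01 K.
The surface balance (absorbed SW + ε·downward IR = σT_s⁴) with T_a⁴ = T_s⁴/2 reduces to T_s = T_e·[2/(2−ε)]^¼ = 90.75 K.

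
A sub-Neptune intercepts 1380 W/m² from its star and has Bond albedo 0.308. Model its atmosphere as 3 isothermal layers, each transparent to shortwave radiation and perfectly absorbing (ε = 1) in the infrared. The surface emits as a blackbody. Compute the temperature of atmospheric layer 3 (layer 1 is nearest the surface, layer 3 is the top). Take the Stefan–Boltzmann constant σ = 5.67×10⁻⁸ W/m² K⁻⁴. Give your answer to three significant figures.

The effective emission temperature is T_e = [S(1−α)/(4σ)]^¼ = 254.7 K.
The net upward flux σT_e⁴ is constant between every pair of levels, so T_k⁴ = (N+1−k)T_e⁴.
With k = 3: T_3 = (3+1−3)^¼·254.7 K = 254.7 K.

255 kelvin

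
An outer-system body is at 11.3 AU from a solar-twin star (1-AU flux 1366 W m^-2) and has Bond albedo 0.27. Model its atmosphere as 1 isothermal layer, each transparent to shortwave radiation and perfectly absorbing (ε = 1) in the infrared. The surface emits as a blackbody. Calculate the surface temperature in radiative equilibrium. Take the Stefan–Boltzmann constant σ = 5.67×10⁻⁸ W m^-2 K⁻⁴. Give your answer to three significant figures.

Flux at the orbit: S = 1366/(11.3)² = 10.70 W m^-2.
Top-of-atmosphere balance: σT_e⁴ = S(1−α)/4 = 1.952 W m^-2 → T_e = 76.60 K.
With N = 1 opaque layers, T_s = (N+1)^(1/4)·T_e = 2^(1/4)·76.60 = 91.10 K.

91.1 K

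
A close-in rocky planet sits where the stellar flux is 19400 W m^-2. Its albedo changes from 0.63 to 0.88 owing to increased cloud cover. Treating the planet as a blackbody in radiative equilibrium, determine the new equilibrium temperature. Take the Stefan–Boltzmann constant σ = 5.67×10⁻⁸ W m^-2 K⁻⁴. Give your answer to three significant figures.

318 K

With the new albedo, S(1−α₂)/4 = 582.0 W m^-2, so T₂ = 318.3 K.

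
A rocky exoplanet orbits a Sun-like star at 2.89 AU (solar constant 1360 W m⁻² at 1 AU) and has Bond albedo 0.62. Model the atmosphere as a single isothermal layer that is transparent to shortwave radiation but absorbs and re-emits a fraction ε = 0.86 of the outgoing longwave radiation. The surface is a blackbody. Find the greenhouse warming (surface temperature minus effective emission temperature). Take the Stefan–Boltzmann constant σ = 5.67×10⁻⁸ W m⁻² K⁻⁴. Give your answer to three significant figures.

19.4 K

Flux at the orbit: S = 1360/(2.89)² = 162.8 W m⁻².
Effective emission temperature (TOA balance): σT_e⁴ = S(1−α)/4 = 15.47 W m⁻² → T_e = 128.5 K.
For a single slab of emissivity ε, T_s⁴ = 2T_e⁴/(2−ε); thus T_s = 128.5·(1.754)^(1/4) = 147.9 K.
Greenhouse warming: T_s − T_e = 19.39 K.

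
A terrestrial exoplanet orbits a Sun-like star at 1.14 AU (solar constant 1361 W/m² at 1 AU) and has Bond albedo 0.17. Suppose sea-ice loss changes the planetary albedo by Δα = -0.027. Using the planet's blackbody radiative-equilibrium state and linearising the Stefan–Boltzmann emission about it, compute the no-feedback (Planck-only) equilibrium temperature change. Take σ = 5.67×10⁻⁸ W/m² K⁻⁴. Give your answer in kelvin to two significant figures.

By the inverse-square law, S = 1361/1.14² = 1047 W/m².
Reference equilibrium: T_e = [S(1−α)/(4σ)]^(1/4) = 248.8 K.
ΔF = −(S/4)Δα = −(1047/4)×(-0.027) = 7.069 W/m².
The Planck feedback parameter is 4σT_e³ = 3.493 W/m²/K.
ΔT₀ = ΔF/λ_P = 7.069/3.493 = 2.02 K.

2.0 kelvin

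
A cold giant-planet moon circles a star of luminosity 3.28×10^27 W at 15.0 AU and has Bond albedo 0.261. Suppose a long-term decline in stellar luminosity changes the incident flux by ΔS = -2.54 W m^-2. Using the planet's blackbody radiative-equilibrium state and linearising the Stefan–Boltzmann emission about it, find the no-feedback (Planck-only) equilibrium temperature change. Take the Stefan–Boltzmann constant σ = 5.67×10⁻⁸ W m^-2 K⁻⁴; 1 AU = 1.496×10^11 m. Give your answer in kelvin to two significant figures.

d = 15.0 × 1.496×10^11 m = 2.244×10^12 m.
Flux at the orbit: S = L/(4πd²) = 3.28×10^27/(4π·(2.24×10^12)²) = 51.83 W m^-2.
Reference equilibrium: T_e = [S(1−α)/(4σ)]^(1/4) = 114.0 K.
TOA radiative forcing: ΔF = (1−α)ΔS/4 = 0.739·(-2.54)/4 = -0.4693 W m^-2.
Planck response: λ_P = 4σT_e³ = 4·5.67×10⁻⁸·(114.0)³ = 0.3360 W m^-2/K.
So ΔT₀ = -0.4693/0.3360 = -1.40 K.

-1.4 K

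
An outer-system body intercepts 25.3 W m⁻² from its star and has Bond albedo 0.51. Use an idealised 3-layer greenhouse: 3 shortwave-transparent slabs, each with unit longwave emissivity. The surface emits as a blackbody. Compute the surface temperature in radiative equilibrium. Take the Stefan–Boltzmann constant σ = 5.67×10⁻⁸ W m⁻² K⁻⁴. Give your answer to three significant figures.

The effective emission temperature is T_e = [S(1−α)/(4σ)]^¼ = 85.98 K.
Layer-by-layer balance gives σT_s⁴ = (N+1)σT_e⁴, so T_s = 4^¼·85.98 = 121.6 K.

122 K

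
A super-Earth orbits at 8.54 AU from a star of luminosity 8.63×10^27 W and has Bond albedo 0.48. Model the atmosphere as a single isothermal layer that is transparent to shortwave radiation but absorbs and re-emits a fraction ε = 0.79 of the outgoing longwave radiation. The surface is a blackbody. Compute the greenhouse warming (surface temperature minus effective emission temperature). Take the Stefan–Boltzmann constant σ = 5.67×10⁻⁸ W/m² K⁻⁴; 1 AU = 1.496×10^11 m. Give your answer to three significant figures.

23.6 K

Orbital distance: d = 8.54 AU = 1.278×10^12 m.
S = L/(4πd²) = 420.7 W/m².
At the top of the atmosphere, σT_e⁴ = S(1−α)/4 = 54.70 W/m², giving T_e = 176.2 K.
Surface balance with a leaky layer gives σT_s⁴ = σT_e⁴·2/(2−ε), so T_s = T_e·[2/(2−0.79)]^(1/4) = 199.8 K.
T_s − T_e = 199.8 − 176.2 = 23.59 K.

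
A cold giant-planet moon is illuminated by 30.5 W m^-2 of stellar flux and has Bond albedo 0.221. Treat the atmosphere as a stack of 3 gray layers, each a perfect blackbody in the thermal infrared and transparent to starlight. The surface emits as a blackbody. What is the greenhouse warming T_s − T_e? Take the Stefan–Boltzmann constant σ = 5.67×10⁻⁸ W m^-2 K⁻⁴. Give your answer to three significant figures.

Top-of-atmosphere balance: σT_e⁴ = S(1−α)/4 = 5.940 W m^-2 → T_e = 101.2 K.
T_s = (N+1)^(1/4)·T_e = 143.1 K.
So the greenhouse effect raises the surface by 143.1 − 101.2 = 41.91 K.

41.9 K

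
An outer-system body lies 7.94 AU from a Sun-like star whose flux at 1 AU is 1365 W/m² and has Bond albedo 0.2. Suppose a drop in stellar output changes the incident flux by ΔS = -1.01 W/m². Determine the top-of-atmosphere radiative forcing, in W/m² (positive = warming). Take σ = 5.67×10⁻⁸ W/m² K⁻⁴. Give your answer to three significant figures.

-0.202 W/m²

Irradiance scales as 1/d², so S = 1365 W/m² × (1/7.94)² = 21.65 W/m².
Only a fraction (1−α) is absorbed and it's spread over 4πR², so ΔF = (1−α)ΔS/4 = -0.2020 W/m².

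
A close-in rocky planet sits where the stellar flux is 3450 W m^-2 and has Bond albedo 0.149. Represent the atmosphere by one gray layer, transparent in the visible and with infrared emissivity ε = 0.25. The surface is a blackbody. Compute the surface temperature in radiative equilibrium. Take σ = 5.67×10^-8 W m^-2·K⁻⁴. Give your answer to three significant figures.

Effective emission temperature (TOA balance): σT_e⁴ = S(1−α)/4 = 734.0 W m^-2 → T_e = 337.3 K.
Surface balance with a leaky layer gives σT_s⁴ = σT_e⁴·2/(2−ε), so T_s = T_e·[2/(2−0.25)]^(1/4) = 348.8 K.

349 K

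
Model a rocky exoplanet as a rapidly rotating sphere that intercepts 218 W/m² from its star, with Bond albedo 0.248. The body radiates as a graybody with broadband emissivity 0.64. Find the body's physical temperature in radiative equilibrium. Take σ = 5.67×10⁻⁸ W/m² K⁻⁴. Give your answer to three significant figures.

183 kelvin

Averaging over the sphere, the absorbed flux is S(1−α)/4 = 40.98 W/m².
Radiative balance εσT⁴ = 40.98 gives T = [40.98/(0.64·σ)]^(1/4) = 183.3 K.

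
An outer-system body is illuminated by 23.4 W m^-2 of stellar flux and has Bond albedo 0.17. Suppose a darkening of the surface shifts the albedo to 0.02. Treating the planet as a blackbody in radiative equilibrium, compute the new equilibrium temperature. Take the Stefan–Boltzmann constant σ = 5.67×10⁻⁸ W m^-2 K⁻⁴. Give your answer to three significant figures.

New equilibrium: T₂ = [(1−0.02)·23.40/(4σ)]^(1/4) = 100.3 K.

100 K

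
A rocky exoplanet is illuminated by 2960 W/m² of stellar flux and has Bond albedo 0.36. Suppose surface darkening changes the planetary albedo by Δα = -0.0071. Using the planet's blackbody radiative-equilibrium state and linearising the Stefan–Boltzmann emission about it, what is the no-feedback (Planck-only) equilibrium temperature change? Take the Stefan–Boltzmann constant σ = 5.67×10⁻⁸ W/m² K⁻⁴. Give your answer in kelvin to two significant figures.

0.84 kelvin

Unperturbed T_e = [2960·(1−0.36)/(4σ)]^¼ = 302.3 K.
TOA radiative forcing: ΔF = −S·Δα/4 = −2960·(-0.0071)/4 = 5.254 W/m².
The Planck feedback parameter is 4σT_e³ = 6.266 W/m²/K.
So ΔT₀ = 5.254/6.266 = 0.838 K.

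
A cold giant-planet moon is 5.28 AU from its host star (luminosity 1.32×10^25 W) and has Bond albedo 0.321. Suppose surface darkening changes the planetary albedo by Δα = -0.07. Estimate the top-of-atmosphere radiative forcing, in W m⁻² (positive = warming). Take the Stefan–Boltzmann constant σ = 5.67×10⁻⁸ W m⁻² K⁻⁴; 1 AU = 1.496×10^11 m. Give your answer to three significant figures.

Orbital distance: d = 5.28 AU = 7.899×10^11 m.
Spreading L over a sphere of radius d: S = 1.32×10^25/(4π·7.90×10^11²) = 1.684 W m⁻².
The change in absorbed flux is Δ[S(1−α)/4] = −SΔα/4 = 0.02946 W m⁻².

0.0295 W m⁻²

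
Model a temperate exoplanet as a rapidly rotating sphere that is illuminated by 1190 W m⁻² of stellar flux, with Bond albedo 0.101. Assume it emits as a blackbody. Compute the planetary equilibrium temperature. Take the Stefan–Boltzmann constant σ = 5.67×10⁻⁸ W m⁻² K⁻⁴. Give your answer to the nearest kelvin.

262 kelvin

Averaging over the sphere, the absorbed flux is S(1−α)/4 = 267.5 W m⁻².
Set σT⁴ = 267.5 → T = (267.5/σ)^(1/4) = 262.1 K.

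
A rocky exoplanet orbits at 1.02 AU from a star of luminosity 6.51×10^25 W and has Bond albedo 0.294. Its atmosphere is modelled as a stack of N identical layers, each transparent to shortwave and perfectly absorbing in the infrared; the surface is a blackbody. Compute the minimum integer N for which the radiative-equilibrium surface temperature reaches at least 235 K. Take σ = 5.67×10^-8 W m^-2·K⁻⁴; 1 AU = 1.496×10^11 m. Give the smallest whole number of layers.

4

d = 1.02 × 1.496×10^11 m = 1.526×10^11 m.
Spreading L over a sphere of radius d: S = 6.51×10^25/(4π·1.53×10^11²) = 222.5 W m^-2.
Top-of-atmosphere balance: σT_e⁴ = S(1−α)/4 = 39.27 W m^-2 → T_e = 162.2 K.
Need (N+1)T_e⁴ ≥ T_s⁴, i.e. N+1 ≥ (235/162.2)⁴ = 4.404.
So N ≥ 3.404; the smallest integer is N = 4.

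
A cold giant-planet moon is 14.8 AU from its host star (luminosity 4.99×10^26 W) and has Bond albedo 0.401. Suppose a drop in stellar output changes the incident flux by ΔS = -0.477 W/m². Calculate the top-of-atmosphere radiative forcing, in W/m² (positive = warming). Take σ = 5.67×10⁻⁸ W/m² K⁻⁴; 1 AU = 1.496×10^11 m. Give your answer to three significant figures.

Orbital distance: d = 14.8 AU = 2.214×10^12 m.
Flux at the orbit: S = L/(4πd²) = 4.99×10^26/(4π·(2.21×10^12)²) = 8.100 W/m².
TOA radiative forcing: ΔF = (1−α)ΔS/4 = 0.599·(-0.477)/4 = -0.07143 W/m².

-0.0714 W/m²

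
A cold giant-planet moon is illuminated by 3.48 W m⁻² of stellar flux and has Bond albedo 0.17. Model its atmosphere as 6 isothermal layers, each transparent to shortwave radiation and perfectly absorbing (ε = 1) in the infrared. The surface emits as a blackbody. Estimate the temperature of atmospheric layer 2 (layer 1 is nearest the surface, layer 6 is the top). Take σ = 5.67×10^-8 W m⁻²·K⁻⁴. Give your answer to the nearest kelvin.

The effective emission temperature is T_e = [S(1−α)/(4σ)]^¼ = 59.74 K.
Each opaque layer satisfies 2T_j⁴ = T_{j−1}⁴ + T_{j+1}⁴, giving T_k⁴ = (N+1−k)T_e⁴.
T_2 = (5)^(1/4)·59.74 = 89.33 K.

89 K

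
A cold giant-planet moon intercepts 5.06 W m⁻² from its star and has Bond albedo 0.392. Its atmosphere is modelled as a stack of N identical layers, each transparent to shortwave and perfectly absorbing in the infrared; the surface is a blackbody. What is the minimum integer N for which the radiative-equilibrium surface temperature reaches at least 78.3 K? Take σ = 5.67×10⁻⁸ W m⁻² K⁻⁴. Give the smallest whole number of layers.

The effective emission temperature is T_e = [S(1−α)/(4σ)]^¼ = 60.69 K.
T_s = (N+1)^(1/4)·T_e ≥ 78.3 K requires N+1 ≥ (T_s/T_e)⁴ = (78.3/60.69)⁴ = 2.771.
So N ≥ 1.771; the smallest integer is N = 2.

2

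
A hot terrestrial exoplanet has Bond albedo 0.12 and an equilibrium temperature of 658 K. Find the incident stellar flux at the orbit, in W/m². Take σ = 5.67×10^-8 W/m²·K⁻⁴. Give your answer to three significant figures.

Invert the energy balance for S: S = 4σT⁴/(1−α).
σT⁴ = 5.67×10⁻⁸·(658)⁴ = 10630 W/m².
S = 4·10630/0.88 = 48310 W/m².

48300 W/m²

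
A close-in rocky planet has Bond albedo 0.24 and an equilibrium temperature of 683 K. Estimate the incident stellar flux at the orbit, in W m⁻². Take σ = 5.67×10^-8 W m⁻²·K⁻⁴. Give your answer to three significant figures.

Invert the energy balance for S: S = 4σT⁴/(1−α).
The emitted flux is σT⁴ = 12340 W m⁻².
S = 4·12340/0.76 = 64940 W m⁻².

64900 W m⁻²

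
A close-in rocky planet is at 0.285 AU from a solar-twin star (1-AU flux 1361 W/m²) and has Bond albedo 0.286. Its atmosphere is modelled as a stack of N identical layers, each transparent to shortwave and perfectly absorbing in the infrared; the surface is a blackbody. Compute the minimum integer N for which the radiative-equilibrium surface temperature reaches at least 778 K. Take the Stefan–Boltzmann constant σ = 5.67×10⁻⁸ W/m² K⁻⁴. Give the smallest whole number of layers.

By the inverse-square law, S = 1361/0.285² = 16760 W/m².
Top-of-atmosphere balance: σT_e⁴ = S(1−α)/4 = 2991 W/m² → T_e = 479.2 K.
Since T_s⁴ = (N+1)T_e⁴, we need N ≥ (T_s/T_e)⁴ − 1 = 5.945.
Rounding up, N = 6.

6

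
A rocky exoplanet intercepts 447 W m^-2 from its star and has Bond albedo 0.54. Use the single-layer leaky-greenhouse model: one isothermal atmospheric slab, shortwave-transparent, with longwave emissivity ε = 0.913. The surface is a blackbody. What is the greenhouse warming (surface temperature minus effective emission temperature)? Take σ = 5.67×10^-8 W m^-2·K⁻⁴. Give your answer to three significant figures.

At the top of the atmosphere, σT_e⁴ = S(1−α)/4 = 51.40 W m^-2, giving T_e = 173.5 K.
Surface balance with a leaky layer gives σT_s⁴ = σT_e⁴·2/(2−ε), so T_s = T_e·[2/(2−0.913)]^(1/4) = 202.1 K.
The atmosphere warms the surface by 28.57 K.

28.6 kelvin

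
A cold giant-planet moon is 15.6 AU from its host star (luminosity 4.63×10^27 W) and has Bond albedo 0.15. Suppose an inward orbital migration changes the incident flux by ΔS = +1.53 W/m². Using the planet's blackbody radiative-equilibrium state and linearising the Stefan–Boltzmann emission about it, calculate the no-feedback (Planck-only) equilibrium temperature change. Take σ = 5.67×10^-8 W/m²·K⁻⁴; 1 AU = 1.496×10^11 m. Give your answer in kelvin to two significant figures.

d = 15.6 × 1.496×10^11 m = 2.334×10^12 m.
Spreading L over a sphere of radius d: S = 4.63×10^27/(4π·2.33×10^12²) = 67.65 W/m².
Reference equilibrium: T_e = [S(1−α)/(4σ)]^(1/4) = 126.2 K.
ΔF = Δ[S(1−α)]/4 = (1−0.15)·+1.53/4 = 0.3251 W/m².
Planck response: λ_P = 4σT_e³ = 4·5.67×10⁻⁸·(126.2)³ = 0.4557 W/m²/K.
ΔT₀ = ΔF/λ_P = 0.3251/0.4557 = 0.713 K.

0.71 K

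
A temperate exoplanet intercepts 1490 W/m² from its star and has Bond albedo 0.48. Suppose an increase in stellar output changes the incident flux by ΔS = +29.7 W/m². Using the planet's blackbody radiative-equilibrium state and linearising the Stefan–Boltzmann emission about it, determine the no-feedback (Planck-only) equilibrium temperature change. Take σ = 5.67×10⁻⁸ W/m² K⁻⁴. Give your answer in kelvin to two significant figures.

1.2 K

The baseline emission temperature is T_e = 241.8 K.
TOA radiative forcing: ΔF = (1−α)ΔS/4 = 0.52·(+29.7)/4 = 3.861 W/m².
Linearising σT⁴ gives d(σT⁴)/dT = 4σT_e³ = 3.205 W/m² per K.
ΔT₀ = ΔF/λ_P = 3.861/3.205 = 1.20 K.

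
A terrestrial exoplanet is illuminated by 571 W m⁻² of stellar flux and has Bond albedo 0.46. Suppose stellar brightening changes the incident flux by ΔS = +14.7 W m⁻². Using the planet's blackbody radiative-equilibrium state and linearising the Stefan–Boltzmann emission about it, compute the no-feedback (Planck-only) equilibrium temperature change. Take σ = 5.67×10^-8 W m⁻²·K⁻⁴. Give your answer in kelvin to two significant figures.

Reference equilibrium: T_e = [S(1−α)/(4σ)]^(1/4) = 192.0 K.
ΔF = Δ[S(1−α)]/4 = (1−0.46)·+14.7/4 = 1.984 W m⁻².
Planck response: λ_P = 4σT_e³ = 4·5.67×10⁻⁸·(192.0)³ = 1.606 W m⁻²/K.
Hence the no-feedback warming is ΔF/(4σT_e³) = 1.24 K.

1.2 K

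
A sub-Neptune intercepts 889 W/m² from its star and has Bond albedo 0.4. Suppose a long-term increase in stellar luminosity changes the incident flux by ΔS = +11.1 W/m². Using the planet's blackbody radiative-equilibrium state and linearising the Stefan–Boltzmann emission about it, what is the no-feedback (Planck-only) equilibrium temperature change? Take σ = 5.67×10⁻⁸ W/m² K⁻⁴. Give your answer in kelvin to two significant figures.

Reference equilibrium: T_e = [S(1−α)/(4σ)]^(1/4) = 220.2 K.
Only a fraction (1−α) is absorbed and it's spread over 4πR², so ΔF = (1−α)ΔS/4 = 1.665 W/m².
Linearising σT⁴ gives d(σT⁴)/dT = 4σT_e³ = 2.422 W/m² per K.
Hence the no-feedback warming is ΔF/(4σT_e³) = 0.687 K.

0.69 kelvin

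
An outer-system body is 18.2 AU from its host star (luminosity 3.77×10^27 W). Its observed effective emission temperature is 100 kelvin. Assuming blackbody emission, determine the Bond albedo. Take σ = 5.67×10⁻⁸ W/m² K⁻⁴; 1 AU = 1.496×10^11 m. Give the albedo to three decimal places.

Orbital distance: d = 18.2 AU = 2.723×10^12 m.
S = L/(4πd²) = 40.47 W/m².
Rearranging the radiative balance, α = 1 − 4σT⁴/S.
4σT⁴ = 4·5.67×10⁻⁸·(100)⁴ = 22.68 W/m².
Hence α = 1 − 22.68/40.47 = 0.4396.

0.440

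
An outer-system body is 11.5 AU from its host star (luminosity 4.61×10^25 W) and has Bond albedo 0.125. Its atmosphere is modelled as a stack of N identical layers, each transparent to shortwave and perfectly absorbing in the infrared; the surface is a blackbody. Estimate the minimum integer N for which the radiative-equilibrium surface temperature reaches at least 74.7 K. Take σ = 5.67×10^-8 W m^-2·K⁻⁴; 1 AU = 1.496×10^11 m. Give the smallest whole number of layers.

6

d = 11.5 × 1.496×10^11 m = 1.720×10^12 m.
Flux at the orbit: S = L/(4πd²) = 4.61×10^25/(4π·(1.72×10^12)²) = 1.239 W m^-2.
Top-of-atmosphere balance: σT_e⁴ = S(1−α)/4 = 0.2711 W m^-2 → T_e = 46.76 K.
Need (N+1)T_e⁴ ≥ T_s⁴, i.e. N+1 ≥ (74.7/46.76)⁴ = 6.512.
So N ≥ 5.512; the smallest integer is N = 6.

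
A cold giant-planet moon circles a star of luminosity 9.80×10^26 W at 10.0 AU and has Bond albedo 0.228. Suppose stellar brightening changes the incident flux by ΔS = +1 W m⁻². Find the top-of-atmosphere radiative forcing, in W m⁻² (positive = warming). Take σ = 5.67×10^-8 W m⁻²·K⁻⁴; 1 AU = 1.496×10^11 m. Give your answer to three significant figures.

Orbital distance: d = 10.0 AU = 1.496×10^12 m.
S = L/(4πd²) = 34.85 W m⁻².
Only a fraction (1−α) is absorbed and it's spread over 4πR², so ΔF = (1−α)ΔS/4 = 0.1930 W m⁻².

0.193 W m⁻²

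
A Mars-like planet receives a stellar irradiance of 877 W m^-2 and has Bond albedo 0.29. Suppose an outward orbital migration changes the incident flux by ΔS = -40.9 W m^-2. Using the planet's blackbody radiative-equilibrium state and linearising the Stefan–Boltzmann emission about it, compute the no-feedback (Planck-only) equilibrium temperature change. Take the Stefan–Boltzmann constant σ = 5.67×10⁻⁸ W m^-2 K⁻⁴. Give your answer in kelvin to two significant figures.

-2.7 K

Unperturbed T_e = [877.0·(1−0.29)/(4σ)]^¼ = 228.9 K.
ΔF = Δ[S(1−α)]/4 = (1−0.29)·-40.9/4 = -7.260 W m^-2.
Planck response: λ_P = 4σT_e³ = 4·5.67×10⁻⁸·(228.9)³ = 2.720 W m^-2/K.
ΔT₀ = ΔF/λ_P = -7.260/2.720 = -2.67 K.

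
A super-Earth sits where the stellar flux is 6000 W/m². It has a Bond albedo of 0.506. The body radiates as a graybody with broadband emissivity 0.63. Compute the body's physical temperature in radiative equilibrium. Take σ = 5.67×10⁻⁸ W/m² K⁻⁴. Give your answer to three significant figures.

380 K

The planet absorbs (1−α)S over its disc πR² and re-emits over 4πR², so the mean absorbed flux is (1−0.506)·6000/4 = 741.0 W/m².
Radiative balance εσT⁴ = 741.0 gives T = [741.0/(0.63·σ)]^(1/4) = 379.5 K.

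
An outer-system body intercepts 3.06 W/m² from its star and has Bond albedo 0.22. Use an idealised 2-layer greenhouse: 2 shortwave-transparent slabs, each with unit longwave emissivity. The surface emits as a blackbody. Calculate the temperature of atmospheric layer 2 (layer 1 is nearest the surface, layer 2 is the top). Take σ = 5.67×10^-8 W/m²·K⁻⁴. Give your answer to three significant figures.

OLR = S(1−α)/4 = 0.5967 W/m²; the top layer radiates at T_e = 56.96 K.
Each opaque layer satisfies 2T_j⁴ = T_{j−1}⁴ + T_{j+1}⁴, giving T_k⁴ = (N+1−k)T_e⁴.
T_2 = (1)^(1/4)·56.96 = 56.96 K.

57.0 kelvin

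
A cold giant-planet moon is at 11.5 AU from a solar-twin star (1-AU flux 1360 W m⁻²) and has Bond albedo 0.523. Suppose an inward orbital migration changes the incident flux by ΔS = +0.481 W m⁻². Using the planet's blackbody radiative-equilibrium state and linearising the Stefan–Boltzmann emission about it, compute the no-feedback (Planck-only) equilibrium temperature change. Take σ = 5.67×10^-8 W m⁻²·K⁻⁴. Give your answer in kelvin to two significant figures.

Flux at the orbit: S = 1360/(11.5)² = 10.28 W m⁻².
The baseline emission temperature is T_e = 68.20 K.
ΔF = Δ[S(1−α)]/4 = (1−0.523)·+0.481/4 = 0.05736 W m⁻².
The Planck feedback parameter is 4σT_e³ = 0.07193 W m⁻²/K.
So ΔT₀ = 0.05736/0.07193 = 0.797 K.

0.80 kelvin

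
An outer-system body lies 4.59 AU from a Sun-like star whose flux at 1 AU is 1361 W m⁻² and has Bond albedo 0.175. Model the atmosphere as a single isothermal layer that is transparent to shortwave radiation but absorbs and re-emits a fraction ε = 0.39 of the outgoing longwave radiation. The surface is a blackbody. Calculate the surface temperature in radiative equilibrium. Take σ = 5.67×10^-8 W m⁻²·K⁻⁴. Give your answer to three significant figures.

131 K

Flux at the orbit: S = 1361/(4.59)² = 64.60 W m⁻².
The planet radiates to space at T_e = [S(1−α)/(4σ)]^(1/4) = 123.8 K.
For a single slab of emissivity ε, T_s⁴ = 2T_e⁴/(2−ε); thus T_s = 123.8·(1.242)^(1/4) = 130.7 K.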